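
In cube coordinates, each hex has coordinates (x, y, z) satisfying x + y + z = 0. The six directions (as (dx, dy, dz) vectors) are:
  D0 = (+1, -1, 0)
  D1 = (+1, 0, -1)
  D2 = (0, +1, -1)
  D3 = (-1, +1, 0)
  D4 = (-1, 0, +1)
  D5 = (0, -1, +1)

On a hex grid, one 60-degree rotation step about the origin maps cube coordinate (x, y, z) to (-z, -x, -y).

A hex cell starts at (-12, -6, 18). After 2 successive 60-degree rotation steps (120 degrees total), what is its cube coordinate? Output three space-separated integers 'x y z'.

Answer: -6 18 -12

Derivation:
Start: (-12, -6, 18)
Step 1: (-12, -6, 18) -> (-(18), -(-12), -(-6)) = (-18, 12, 6)
Step 2: (-18, 12, 6) -> (-(6), -(-18), -(12)) = (-6, 18, -12)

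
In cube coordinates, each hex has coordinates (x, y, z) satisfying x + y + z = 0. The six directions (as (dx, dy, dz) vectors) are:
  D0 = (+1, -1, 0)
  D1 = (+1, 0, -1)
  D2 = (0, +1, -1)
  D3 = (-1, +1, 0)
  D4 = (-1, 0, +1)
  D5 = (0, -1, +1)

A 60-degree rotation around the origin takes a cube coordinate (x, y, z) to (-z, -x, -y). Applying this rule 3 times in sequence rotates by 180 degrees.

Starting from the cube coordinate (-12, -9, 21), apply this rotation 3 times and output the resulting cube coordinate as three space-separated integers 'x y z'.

Answer: 12 9 -21

Derivation:
Start: (-12, -9, 21)
Step 1: (-12, -9, 21) -> (-(21), -(-12), -(-9)) = (-21, 12, 9)
Step 2: (-21, 12, 9) -> (-(9), -(-21), -(12)) = (-9, 21, -12)
Step 3: (-9, 21, -12) -> (-(-12), -(-9), -(21)) = (12, 9, -21)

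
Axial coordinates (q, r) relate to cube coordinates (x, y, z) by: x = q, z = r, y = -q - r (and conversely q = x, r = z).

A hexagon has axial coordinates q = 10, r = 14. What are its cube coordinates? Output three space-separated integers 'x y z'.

Answer: 10 -24 14

Derivation:
x = q = 10
z = r = 14
y = -x - z = -(10) - (14) = -24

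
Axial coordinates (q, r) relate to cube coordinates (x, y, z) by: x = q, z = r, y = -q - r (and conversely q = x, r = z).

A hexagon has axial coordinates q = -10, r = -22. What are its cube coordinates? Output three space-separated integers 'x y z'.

x = q = -10
z = r = -22
y = -x - z = -(-10) - (-22) = 32

Answer: -10 32 -22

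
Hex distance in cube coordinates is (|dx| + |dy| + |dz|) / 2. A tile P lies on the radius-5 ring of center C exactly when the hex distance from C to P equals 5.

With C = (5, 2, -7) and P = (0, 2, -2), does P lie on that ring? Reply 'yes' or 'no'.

Answer: yes

Derivation:
|px - cx| = |0 - 5| = 5
|py - cy| = |2 - 2| = 0
|pz - cz| = |-2 - (-7)| = 5
distance = (5+0+5)/2 = 10/2 = 5
radius = 5; distance == radius -> yes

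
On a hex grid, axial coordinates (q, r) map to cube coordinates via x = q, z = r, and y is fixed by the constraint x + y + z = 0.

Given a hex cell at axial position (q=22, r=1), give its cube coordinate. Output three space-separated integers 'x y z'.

Answer: 22 -23 1

Derivation:
x = q = 22
z = r = 1
y = -x - z = -(22) - (1) = -23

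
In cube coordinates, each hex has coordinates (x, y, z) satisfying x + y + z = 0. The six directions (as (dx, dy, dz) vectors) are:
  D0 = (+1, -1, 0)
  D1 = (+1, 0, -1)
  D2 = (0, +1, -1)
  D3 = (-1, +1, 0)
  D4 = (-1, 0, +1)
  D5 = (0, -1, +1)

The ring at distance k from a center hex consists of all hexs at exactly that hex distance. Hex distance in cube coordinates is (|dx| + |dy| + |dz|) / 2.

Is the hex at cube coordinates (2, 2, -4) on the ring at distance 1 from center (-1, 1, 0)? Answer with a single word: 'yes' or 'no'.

Answer: no

Derivation:
|px - cx| = |2 - (-1)| = 3
|py - cy| = |2 - 1| = 1
|pz - cz| = |-4 - 0| = 4
distance = (3+1+4)/2 = 8/2 = 4
radius = 1; distance != radius -> no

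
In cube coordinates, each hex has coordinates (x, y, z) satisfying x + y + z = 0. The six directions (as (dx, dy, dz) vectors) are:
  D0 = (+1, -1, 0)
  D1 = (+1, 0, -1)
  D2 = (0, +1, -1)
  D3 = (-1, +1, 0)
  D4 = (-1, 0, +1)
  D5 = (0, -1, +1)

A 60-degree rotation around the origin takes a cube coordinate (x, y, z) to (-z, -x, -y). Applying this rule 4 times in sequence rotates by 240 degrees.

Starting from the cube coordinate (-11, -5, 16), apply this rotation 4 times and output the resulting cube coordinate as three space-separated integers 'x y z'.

Start: (-11, -5, 16)
Step 1: (-11, -5, 16) -> (-(16), -(-11), -(-5)) = (-16, 11, 5)
Step 2: (-16, 11, 5) -> (-(5), -(-16), -(11)) = (-5, 16, -11)
Step 3: (-5, 16, -11) -> (-(-11), -(-5), -(16)) = (11, 5, -16)
Step 4: (11, 5, -16) -> (-(-16), -(11), -(5)) = (16, -11, -5)

Answer: 16 -11 -5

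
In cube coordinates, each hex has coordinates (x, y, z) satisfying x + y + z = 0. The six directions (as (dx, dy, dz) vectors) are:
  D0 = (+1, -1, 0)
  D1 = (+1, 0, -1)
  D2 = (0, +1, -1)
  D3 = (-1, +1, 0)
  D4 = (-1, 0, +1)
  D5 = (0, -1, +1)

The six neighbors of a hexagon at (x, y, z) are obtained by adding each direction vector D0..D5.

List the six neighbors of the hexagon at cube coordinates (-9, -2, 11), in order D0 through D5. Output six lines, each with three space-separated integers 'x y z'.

Answer: -8 -3 11
-8 -2 10
-9 -1 10
-10 -1 11
-10 -2 12
-9 -3 12

Derivation:
Center: (-9, -2, 11). Add each direction:
  D0: (-9, -2, 11) + (1, -1, 0) = (-8, -3, 11)
  D1: (-9, -2, 11) + (1, 0, -1) = (-8, -2, 10)
  D2: (-9, -2, 11) + (0, 1, -1) = (-9, -1, 10)
  D3: (-9, -2, 11) + (-1, 1, 0) = (-10, -1, 11)
  D4: (-9, -2, 11) + (-1, 0, 1) = (-10, -2, 12)
  D5: (-9, -2, 11) + (0, -1, 1) = (-9, -3, 12)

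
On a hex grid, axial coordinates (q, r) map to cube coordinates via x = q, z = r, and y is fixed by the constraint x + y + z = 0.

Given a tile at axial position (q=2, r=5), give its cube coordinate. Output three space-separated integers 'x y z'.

Answer: 2 -7 5

Derivation:
x = q = 2
z = r = 5
y = -x - z = -(2) - (5) = -7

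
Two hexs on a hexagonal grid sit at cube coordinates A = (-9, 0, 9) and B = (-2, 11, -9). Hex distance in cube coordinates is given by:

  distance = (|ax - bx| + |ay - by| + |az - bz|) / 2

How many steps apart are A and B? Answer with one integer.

Answer: 18

Derivation:
|ax - bx| = |-9 - (-2)| = 7
|ay - by| = |0 - 11| = 11
|az - bz| = |9 - (-9)| = 18
distance = (7 + 11 + 18) / 2 = 36 / 2 = 18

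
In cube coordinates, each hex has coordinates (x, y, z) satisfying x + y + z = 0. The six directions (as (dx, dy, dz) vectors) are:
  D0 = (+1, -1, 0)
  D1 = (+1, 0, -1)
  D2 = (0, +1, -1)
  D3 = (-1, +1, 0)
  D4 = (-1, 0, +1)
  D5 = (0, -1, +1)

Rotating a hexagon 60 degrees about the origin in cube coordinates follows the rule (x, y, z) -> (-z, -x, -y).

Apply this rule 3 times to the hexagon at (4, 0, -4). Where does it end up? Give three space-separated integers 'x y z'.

Start: (4, 0, -4)
Step 1: (4, 0, -4) -> (-(-4), -(4), -(0)) = (4, -4, 0)
Step 2: (4, -4, 0) -> (-(0), -(4), -(-4)) = (0, -4, 4)
Step 3: (0, -4, 4) -> (-(4), -(0), -(-4)) = (-4, 0, 4)

Answer: -4 0 4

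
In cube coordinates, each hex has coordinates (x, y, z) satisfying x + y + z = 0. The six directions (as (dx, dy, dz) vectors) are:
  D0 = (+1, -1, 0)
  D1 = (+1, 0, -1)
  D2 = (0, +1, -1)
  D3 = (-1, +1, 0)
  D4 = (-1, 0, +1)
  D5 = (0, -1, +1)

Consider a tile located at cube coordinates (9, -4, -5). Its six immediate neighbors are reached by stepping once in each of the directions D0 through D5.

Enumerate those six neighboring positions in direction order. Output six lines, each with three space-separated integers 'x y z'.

Answer: 10 -5 -5
10 -4 -6
9 -3 -6
8 -3 -5
8 -4 -4
9 -5 -4

Derivation:
Center: (9, -4, -5). Add each direction:
  D0: (9, -4, -5) + (1, -1, 0) = (10, -5, -5)
  D1: (9, -4, -5) + (1, 0, -1) = (10, -4, -6)
  D2: (9, -4, -5) + (0, 1, -1) = (9, -3, -6)
  D3: (9, -4, -5) + (-1, 1, 0) = (8, -3, -5)
  D4: (9, -4, -5) + (-1, 0, 1) = (8, -4, -4)
  D5: (9, -4, -5) + (0, -1, 1) = (9, -5, -4)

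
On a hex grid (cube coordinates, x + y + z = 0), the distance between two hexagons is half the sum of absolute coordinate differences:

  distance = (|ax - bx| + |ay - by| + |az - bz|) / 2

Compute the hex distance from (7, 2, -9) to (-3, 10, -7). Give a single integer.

|ax - bx| = |7 - (-3)| = 10
|ay - by| = |2 - 10| = 8
|az - bz| = |-9 - (-7)| = 2
distance = (10 + 8 + 2) / 2 = 20 / 2 = 10

Answer: 10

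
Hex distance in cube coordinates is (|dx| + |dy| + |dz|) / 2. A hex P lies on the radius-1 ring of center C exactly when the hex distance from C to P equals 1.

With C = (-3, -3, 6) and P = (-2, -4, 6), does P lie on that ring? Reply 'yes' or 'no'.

Answer: yes

Derivation:
|px - cx| = |-2 - (-3)| = 1
|py - cy| = |-4 - (-3)| = 1
|pz - cz| = |6 - 6| = 0
distance = (1+1+0)/2 = 2/2 = 1
radius = 1; distance == radius -> yes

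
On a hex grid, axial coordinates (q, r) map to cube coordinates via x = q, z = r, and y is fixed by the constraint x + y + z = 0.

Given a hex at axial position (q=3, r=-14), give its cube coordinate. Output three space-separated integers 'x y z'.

x = q = 3
z = r = -14
y = -x - z = -(3) - (-14) = 11

Answer: 3 11 -14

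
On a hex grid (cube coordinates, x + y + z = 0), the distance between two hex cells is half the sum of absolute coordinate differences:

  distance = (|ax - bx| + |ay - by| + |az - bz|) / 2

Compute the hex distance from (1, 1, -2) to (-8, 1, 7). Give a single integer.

Answer: 9

Derivation:
|ax - bx| = |1 - (-8)| = 9
|ay - by| = |1 - 1| = 0
|az - bz| = |-2 - 7| = 9
distance = (9 + 0 + 9) / 2 = 18 / 2 = 9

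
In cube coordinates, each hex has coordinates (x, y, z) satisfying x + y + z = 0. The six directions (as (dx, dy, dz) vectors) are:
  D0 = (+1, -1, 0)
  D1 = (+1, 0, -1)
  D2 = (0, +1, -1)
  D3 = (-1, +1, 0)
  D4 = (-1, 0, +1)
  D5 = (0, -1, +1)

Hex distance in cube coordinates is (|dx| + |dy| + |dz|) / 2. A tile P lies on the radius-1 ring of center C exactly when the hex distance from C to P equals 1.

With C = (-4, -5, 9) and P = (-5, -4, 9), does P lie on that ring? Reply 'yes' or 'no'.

Answer: yes

Derivation:
|px - cx| = |-5 - (-4)| = 1
|py - cy| = |-4 - (-5)| = 1
|pz - cz| = |9 - 9| = 0
distance = (1+1+0)/2 = 2/2 = 1
radius = 1; distance == radius -> yes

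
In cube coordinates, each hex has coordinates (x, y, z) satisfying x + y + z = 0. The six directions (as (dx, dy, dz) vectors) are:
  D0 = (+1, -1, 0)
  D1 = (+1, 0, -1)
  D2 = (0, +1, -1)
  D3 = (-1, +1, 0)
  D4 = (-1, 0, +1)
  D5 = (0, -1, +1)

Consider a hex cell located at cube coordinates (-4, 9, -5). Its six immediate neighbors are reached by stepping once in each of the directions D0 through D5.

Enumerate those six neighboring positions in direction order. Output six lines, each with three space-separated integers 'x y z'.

Answer: -3 8 -5
-3 9 -6
-4 10 -6
-5 10 -5
-5 9 -4
-4 8 -4

Derivation:
Center: (-4, 9, -5). Add each direction:
  D0: (-4, 9, -5) + (1, -1, 0) = (-3, 8, -5)
  D1: (-4, 9, -5) + (1, 0, -1) = (-3, 9, -6)
  D2: (-4, 9, -5) + (0, 1, -1) = (-4, 10, -6)
  D3: (-4, 9, -5) + (-1, 1, 0) = (-5, 10, -5)
  D4: (-4, 9, -5) + (-1, 0, 1) = (-5, 9, -4)
  D5: (-4, 9, -5) + (0, -1, 1) = (-4, 8, -4)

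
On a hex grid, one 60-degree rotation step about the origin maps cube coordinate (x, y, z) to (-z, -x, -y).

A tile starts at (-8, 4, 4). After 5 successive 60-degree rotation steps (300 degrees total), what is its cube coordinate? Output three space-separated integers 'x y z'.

Start: (-8, 4, 4)
Step 1: (-8, 4, 4) -> (-(4), -(-8), -(4)) = (-4, 8, -4)
Step 2: (-4, 8, -4) -> (-(-4), -(-4), -(8)) = (4, 4, -8)
Step 3: (4, 4, -8) -> (-(-8), -(4), -(4)) = (8, -4, -4)
Step 4: (8, -4, -4) -> (-(-4), -(8), -(-4)) = (4, -8, 4)
Step 5: (4, -8, 4) -> (-(4), -(4), -(-8)) = (-4, -4, 8)

Answer: -4 -4 8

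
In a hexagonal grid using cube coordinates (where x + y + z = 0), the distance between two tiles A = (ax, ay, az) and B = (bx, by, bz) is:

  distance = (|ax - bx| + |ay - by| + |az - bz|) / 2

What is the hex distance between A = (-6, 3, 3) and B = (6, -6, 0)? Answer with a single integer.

|ax - bx| = |-6 - 6| = 12
|ay - by| = |3 - (-6)| = 9
|az - bz| = |3 - 0| = 3
distance = (12 + 9 + 3) / 2 = 24 / 2 = 12

Answer: 12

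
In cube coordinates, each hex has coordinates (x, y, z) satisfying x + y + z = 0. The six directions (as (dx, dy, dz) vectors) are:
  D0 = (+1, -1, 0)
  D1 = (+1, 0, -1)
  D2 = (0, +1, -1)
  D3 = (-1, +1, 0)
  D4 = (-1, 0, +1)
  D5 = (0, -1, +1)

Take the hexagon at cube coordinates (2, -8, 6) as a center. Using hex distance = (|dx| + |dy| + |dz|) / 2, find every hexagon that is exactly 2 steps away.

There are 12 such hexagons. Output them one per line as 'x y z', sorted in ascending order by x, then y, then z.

Answer: 0 -8 8
0 -7 7
0 -6 6
1 -9 8
1 -6 5
2 -10 8
2 -6 4
3 -10 7
3 -7 4
4 -10 6
4 -9 5
4 -8 4

Derivation:
Walk ring at distance 2 from (2, -8, 6):
Start at center + D4*2 = (0, -8, 8)
  hex 0: (0, -8, 8)
  hex 1: (1, -9, 8)
  hex 2: (2, -10, 8)
  hex 3: (3, -10, 7)
  hex 4: (4, -10, 6)
  hex 5: (4, -9, 5)
  hex 6: (4, -8, 4)
  hex 7: (3, -7, 4)
  hex 8: (2, -6, 4)
  hex 9: (1, -6, 5)
  hex 10: (0, -6, 6)
  hex 11: (0, -7, 7)
Sorted: 12 hexes.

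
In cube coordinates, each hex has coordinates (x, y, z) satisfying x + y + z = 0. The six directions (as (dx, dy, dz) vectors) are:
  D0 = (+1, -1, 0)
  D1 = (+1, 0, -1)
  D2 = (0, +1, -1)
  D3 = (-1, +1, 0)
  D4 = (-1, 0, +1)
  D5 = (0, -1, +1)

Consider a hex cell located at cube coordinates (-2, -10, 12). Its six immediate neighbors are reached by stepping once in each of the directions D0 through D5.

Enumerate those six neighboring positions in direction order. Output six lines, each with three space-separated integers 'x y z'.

Answer: -1 -11 12
-1 -10 11
-2 -9 11
-3 -9 12
-3 -10 13
-2 -11 13

Derivation:
Center: (-2, -10, 12). Add each direction:
  D0: (-2, -10, 12) + (1, -1, 0) = (-1, -11, 12)
  D1: (-2, -10, 12) + (1, 0, -1) = (-1, -10, 11)
  D2: (-2, -10, 12) + (0, 1, -1) = (-2, -9, 11)
  D3: (-2, -10, 12) + (-1, 1, 0) = (-3, -9, 12)
  D4: (-2, -10, 12) + (-1, 0, 1) = (-3, -10, 13)
  D5: (-2, -10, 12) + (0, -1, 1) = (-2, -11, 13)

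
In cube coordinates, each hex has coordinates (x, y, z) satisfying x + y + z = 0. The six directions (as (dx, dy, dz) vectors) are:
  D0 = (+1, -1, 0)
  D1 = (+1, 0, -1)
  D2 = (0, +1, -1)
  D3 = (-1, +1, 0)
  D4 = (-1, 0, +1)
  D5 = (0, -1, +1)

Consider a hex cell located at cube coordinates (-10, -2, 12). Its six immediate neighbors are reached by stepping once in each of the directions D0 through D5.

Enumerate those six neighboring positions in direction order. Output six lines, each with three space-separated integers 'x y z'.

Answer: -9 -3 12
-9 -2 11
-10 -1 11
-11 -1 12
-11 -2 13
-10 -3 13

Derivation:
Center: (-10, -2, 12). Add each direction:
  D0: (-10, -2, 12) + (1, -1, 0) = (-9, -3, 12)
  D1: (-10, -2, 12) + (1, 0, -1) = (-9, -2, 11)
  D2: (-10, -2, 12) + (0, 1, -1) = (-10, -1, 11)
  D3: (-10, -2, 12) + (-1, 1, 0) = (-11, -1, 12)
  D4: (-10, -2, 12) + (-1, 0, 1) = (-11, -2, 13)
  D5: (-10, -2, 12) + (0, -1, 1) = (-10, -3, 13)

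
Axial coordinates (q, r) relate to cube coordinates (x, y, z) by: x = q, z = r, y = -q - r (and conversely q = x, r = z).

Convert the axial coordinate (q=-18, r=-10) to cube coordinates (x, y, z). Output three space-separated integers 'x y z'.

x = q = -18
z = r = -10
y = -x - z = -(-18) - (-10) = 28

Answer: -18 28 -10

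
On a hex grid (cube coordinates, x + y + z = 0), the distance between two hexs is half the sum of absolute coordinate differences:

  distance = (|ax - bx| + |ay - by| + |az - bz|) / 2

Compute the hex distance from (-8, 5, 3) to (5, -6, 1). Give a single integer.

Answer: 13

Derivation:
|ax - bx| = |-8 - 5| = 13
|ay - by| = |5 - (-6)| = 11
|az - bz| = |3 - 1| = 2
distance = (13 + 11 + 2) / 2 = 26 / 2 = 13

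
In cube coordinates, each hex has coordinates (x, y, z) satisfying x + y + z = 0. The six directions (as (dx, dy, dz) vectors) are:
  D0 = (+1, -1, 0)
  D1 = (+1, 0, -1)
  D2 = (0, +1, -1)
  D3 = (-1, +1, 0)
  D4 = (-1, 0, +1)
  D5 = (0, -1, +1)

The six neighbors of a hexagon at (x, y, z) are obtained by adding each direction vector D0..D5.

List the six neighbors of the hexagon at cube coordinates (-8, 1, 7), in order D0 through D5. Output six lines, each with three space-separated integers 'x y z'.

Center: (-8, 1, 7). Add each direction:
  D0: (-8, 1, 7) + (1, -1, 0) = (-7, 0, 7)
  D1: (-8, 1, 7) + (1, 0, -1) = (-7, 1, 6)
  D2: (-8, 1, 7) + (0, 1, -1) = (-8, 2, 6)
  D3: (-8, 1, 7) + (-1, 1, 0) = (-9, 2, 7)
  D4: (-8, 1, 7) + (-1, 0, 1) = (-9, 1, 8)
  D5: (-8, 1, 7) + (0, -1, 1) = (-8, 0, 8)

Answer: -7 0 7
-7 1 6
-8 2 6
-9 2 7
-9 1 8
-8 0 8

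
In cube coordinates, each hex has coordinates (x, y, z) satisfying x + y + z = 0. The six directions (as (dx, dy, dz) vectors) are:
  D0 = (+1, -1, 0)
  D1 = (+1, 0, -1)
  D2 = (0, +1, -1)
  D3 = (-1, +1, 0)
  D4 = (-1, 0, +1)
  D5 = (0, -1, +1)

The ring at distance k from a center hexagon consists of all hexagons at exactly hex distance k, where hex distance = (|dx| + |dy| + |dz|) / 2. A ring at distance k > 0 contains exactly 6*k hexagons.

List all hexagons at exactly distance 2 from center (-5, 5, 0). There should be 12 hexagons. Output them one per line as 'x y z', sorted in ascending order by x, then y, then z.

Walk ring at distance 2 from (-5, 5, 0):
Start at center + D4*2 = (-7, 5, 2)
  hex 0: (-7, 5, 2)
  hex 1: (-6, 4, 2)
  hex 2: (-5, 3, 2)
  hex 3: (-4, 3, 1)
  hex 4: (-3, 3, 0)
  hex 5: (-3, 4, -1)
  hex 6: (-3, 5, -2)
  hex 7: (-4, 6, -2)
  hex 8: (-5, 7, -2)
  hex 9: (-6, 7, -1)
  hex 10: (-7, 7, 0)
  hex 11: (-7, 6, 1)
Sorted: 12 hexes.

Answer: -7 5 2
-7 6 1
-7 7 0
-6 4 2
-6 7 -1
-5 3 2
-5 7 -2
-4 3 1
-4 6 -2
-3 3 0
-3 4 -1
-3 5 -2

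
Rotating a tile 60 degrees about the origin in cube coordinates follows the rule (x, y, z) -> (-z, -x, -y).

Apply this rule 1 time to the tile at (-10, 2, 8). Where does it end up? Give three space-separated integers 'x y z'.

Answer: -8 10 -2

Derivation:
Start: (-10, 2, 8)
Step 1: (-10, 2, 8) -> (-(8), -(-10), -(2)) = (-8, 10, -2)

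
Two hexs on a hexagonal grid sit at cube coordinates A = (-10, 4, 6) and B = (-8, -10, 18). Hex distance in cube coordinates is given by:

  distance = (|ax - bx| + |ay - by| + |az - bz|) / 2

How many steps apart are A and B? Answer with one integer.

|ax - bx| = |-10 - (-8)| = 2
|ay - by| = |4 - (-10)| = 14
|az - bz| = |6 - 18| = 12
distance = (2 + 14 + 12) / 2 = 28 / 2 = 14

Answer: 14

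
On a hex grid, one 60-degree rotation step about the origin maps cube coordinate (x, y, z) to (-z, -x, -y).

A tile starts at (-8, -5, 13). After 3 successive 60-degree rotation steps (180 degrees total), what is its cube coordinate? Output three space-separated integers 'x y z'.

Start: (-8, -5, 13)
Step 1: (-8, -5, 13) -> (-(13), -(-8), -(-5)) = (-13, 8, 5)
Step 2: (-13, 8, 5) -> (-(5), -(-13), -(8)) = (-5, 13, -8)
Step 3: (-5, 13, -8) -> (-(-8), -(-5), -(13)) = (8, 5, -13)

Answer: 8 5 -13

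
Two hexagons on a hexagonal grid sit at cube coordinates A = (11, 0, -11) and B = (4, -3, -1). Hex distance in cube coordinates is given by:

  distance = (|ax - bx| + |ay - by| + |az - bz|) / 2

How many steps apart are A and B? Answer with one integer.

|ax - bx| = |11 - 4| = 7
|ay - by| = |0 - (-3)| = 3
|az - bz| = |-11 - (-1)| = 10
distance = (7 + 3 + 10) / 2 = 20 / 2 = 10

Answer: 10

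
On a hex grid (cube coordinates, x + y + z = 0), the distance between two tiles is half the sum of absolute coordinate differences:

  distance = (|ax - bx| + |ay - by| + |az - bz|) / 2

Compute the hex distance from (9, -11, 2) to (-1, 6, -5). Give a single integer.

Answer: 17

Derivation:
|ax - bx| = |9 - (-1)| = 10
|ay - by| = |-11 - 6| = 17
|az - bz| = |2 - (-5)| = 7
distance = (10 + 17 + 7) / 2 = 34 / 2 = 17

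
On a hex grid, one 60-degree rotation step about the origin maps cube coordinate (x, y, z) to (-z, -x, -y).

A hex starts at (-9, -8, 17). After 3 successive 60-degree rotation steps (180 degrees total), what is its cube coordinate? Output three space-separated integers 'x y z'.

Answer: 9 8 -17

Derivation:
Start: (-9, -8, 17)
Step 1: (-9, -8, 17) -> (-(17), -(-9), -(-8)) = (-17, 9, 8)
Step 2: (-17, 9, 8) -> (-(8), -(-17), -(9)) = (-8, 17, -9)
Step 3: (-8, 17, -9) -> (-(-9), -(-8), -(17)) = (9, 8, -17)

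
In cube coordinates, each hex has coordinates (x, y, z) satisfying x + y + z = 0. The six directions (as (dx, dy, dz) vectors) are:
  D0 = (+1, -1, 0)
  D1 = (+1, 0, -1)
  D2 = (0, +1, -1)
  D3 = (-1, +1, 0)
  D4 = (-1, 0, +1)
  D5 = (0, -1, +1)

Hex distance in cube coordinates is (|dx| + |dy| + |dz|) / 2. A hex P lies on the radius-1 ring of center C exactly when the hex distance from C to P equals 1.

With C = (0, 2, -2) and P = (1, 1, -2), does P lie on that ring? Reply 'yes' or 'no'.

Answer: yes

Derivation:
|px - cx| = |1 - 0| = 1
|py - cy| = |1 - 2| = 1
|pz - cz| = |-2 - (-2)| = 0
distance = (1+1+0)/2 = 2/2 = 1
radius = 1; distance == radius -> yes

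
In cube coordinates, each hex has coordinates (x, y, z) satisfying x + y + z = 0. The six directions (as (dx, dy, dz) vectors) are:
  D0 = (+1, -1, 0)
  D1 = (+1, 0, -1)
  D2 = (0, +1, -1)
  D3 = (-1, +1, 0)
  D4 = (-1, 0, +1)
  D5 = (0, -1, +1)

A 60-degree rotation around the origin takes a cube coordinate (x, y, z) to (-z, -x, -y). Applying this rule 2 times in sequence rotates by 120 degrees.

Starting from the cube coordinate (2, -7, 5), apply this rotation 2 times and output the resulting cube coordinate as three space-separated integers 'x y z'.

Answer: -7 5 2

Derivation:
Start: (2, -7, 5)
Step 1: (2, -7, 5) -> (-(5), -(2), -(-7)) = (-5, -2, 7)
Step 2: (-5, -2, 7) -> (-(7), -(-5), -(-2)) = (-7, 5, 2)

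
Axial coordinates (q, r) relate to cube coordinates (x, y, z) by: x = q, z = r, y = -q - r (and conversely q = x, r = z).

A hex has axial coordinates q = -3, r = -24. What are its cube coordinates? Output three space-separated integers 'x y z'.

x = q = -3
z = r = -24
y = -x - z = -(-3) - (-24) = 27

Answer: -3 27 -24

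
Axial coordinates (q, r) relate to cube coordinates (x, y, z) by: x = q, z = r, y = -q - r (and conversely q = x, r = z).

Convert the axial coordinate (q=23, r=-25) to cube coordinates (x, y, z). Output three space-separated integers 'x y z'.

x = q = 23
z = r = -25
y = -x - z = -(23) - (-25) = 2

Answer: 23 2 -25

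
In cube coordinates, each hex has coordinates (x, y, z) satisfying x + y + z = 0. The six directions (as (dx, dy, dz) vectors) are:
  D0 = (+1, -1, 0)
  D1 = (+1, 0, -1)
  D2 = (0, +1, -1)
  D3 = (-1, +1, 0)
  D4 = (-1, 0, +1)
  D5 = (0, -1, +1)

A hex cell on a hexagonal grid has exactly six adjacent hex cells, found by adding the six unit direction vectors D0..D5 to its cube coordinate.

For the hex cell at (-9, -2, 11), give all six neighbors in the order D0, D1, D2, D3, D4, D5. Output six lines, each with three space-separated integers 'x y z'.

Answer: -8 -3 11
-8 -2 10
-9 -1 10
-10 -1 11
-10 -2 12
-9 -3 12

Derivation:
Center: (-9, -2, 11). Add each direction:
  D0: (-9, -2, 11) + (1, -1, 0) = (-8, -3, 11)
  D1: (-9, -2, 11) + (1, 0, -1) = (-8, -2, 10)
  D2: (-9, -2, 11) + (0, 1, -1) = (-9, -1, 10)
  D3: (-9, -2, 11) + (-1, 1, 0) = (-10, -1, 11)
  D4: (-9, -2, 11) + (-1, 0, 1) = (-10, -2, 12)
  D5: (-9, -2, 11) + (0, -1, 1) = (-9, -3, 12)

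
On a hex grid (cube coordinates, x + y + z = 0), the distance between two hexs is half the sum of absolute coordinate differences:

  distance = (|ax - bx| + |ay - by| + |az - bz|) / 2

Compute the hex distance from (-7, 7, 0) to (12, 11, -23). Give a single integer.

|ax - bx| = |-7 - 12| = 19
|ay - by| = |7 - 11| = 4
|az - bz| = |0 - (-23)| = 23
distance = (19 + 4 + 23) / 2 = 46 / 2 = 23

Answer: 23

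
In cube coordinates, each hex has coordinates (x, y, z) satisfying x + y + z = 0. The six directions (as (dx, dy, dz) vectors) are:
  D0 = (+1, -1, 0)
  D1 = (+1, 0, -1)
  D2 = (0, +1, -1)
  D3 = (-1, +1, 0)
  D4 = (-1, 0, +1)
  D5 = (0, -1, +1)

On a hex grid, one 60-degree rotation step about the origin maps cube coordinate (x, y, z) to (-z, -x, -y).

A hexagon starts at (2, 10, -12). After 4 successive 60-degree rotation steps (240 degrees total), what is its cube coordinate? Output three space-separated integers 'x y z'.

Answer: -12 2 10

Derivation:
Start: (2, 10, -12)
Step 1: (2, 10, -12) -> (-(-12), -(2), -(10)) = (12, -2, -10)
Step 2: (12, -2, -10) -> (-(-10), -(12), -(-2)) = (10, -12, 2)
Step 3: (10, -12, 2) -> (-(2), -(10), -(-12)) = (-2, -10, 12)
Step 4: (-2, -10, 12) -> (-(12), -(-2), -(-10)) = (-12, 2, 10)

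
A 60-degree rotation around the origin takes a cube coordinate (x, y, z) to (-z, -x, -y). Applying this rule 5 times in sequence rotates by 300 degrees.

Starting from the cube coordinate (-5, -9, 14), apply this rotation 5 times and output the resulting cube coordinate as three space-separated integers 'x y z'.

Start: (-5, -9, 14)
Step 1: (-5, -9, 14) -> (-(14), -(-5), -(-9)) = (-14, 5, 9)
Step 2: (-14, 5, 9) -> (-(9), -(-14), -(5)) = (-9, 14, -5)
Step 3: (-9, 14, -5) -> (-(-5), -(-9), -(14)) = (5, 9, -14)
Step 4: (5, 9, -14) -> (-(-14), -(5), -(9)) = (14, -5, -9)
Step 5: (14, -5, -9) -> (-(-9), -(14), -(-5)) = (9, -14, 5)

Answer: 9 -14 5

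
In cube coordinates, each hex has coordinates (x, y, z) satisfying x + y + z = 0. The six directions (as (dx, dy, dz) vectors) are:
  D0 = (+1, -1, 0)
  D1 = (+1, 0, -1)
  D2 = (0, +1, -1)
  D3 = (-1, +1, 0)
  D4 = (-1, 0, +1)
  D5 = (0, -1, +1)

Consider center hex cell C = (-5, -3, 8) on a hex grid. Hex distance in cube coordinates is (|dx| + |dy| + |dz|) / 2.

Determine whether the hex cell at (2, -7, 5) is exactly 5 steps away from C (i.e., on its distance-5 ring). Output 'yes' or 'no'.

Answer: no

Derivation:
|px - cx| = |2 - (-5)| = 7
|py - cy| = |-7 - (-3)| = 4
|pz - cz| = |5 - 8| = 3
distance = (7+4+3)/2 = 14/2 = 7
radius = 5; distance != radius -> no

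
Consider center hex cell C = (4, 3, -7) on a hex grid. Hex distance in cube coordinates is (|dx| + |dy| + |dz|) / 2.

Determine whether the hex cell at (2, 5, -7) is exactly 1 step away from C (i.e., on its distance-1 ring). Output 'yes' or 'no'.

|px - cx| = |2 - 4| = 2
|py - cy| = |5 - 3| = 2
|pz - cz| = |-7 - (-7)| = 0
distance = (2+2+0)/2 = 4/2 = 2
radius = 1; distance != radius -> no

Answer: no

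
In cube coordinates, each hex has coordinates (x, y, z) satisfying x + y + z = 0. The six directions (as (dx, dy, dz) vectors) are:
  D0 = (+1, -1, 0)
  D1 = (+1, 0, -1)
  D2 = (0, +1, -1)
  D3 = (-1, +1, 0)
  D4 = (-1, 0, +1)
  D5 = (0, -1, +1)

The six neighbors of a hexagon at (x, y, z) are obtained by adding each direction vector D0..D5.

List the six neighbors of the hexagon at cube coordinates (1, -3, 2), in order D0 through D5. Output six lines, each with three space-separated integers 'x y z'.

Center: (1, -3, 2). Add each direction:
  D0: (1, -3, 2) + (1, -1, 0) = (2, -4, 2)
  D1: (1, -3, 2) + (1, 0, -1) = (2, -3, 1)
  D2: (1, -3, 2) + (0, 1, -1) = (1, -2, 1)
  D3: (1, -3, 2) + (-1, 1, 0) = (0, -2, 2)
  D4: (1, -3, 2) + (-1, 0, 1) = (0, -3, 3)
  D5: (1, -3, 2) + (0, -1, 1) = (1, -4, 3)

Answer: 2 -4 2
2 -3 1
1 -2 1
0 -2 2
0 -3 3
1 -4 3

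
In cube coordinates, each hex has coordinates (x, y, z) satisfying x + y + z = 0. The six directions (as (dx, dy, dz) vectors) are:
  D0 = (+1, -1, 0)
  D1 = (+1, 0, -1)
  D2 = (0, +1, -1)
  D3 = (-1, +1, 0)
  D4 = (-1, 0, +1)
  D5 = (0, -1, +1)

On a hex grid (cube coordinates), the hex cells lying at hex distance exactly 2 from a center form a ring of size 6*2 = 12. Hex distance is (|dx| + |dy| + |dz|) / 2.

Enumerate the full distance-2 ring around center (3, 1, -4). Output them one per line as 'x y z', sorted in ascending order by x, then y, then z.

Answer: 1 1 -2
1 2 -3
1 3 -4
2 0 -2
2 3 -5
3 -1 -2
3 3 -6
4 -1 -3
4 2 -6
5 -1 -4
5 0 -5
5 1 -6

Derivation:
Walk ring at distance 2 from (3, 1, -4):
Start at center + D4*2 = (1, 1, -2)
  hex 0: (1, 1, -2)
  hex 1: (2, 0, -2)
  hex 2: (3, -1, -2)
  hex 3: (4, -1, -3)
  hex 4: (5, -1, -4)
  hex 5: (5, 0, -5)
  hex 6: (5, 1, -6)
  hex 7: (4, 2, -6)
  hex 8: (3, 3, -6)
  hex 9: (2, 3, -5)
  hex 10: (1, 3, -4)
  hex 11: (1, 2, -3)
Sorted: 12 hexes.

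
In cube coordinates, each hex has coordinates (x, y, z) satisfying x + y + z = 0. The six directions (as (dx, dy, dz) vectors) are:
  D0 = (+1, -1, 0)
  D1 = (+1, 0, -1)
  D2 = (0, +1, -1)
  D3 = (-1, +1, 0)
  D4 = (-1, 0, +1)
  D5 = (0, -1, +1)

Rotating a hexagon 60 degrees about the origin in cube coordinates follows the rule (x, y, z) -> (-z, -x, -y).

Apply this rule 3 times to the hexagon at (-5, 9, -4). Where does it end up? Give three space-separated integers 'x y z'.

Answer: 5 -9 4

Derivation:
Start: (-5, 9, -4)
Step 1: (-5, 9, -4) -> (-(-4), -(-5), -(9)) = (4, 5, -9)
Step 2: (4, 5, -9) -> (-(-9), -(4), -(5)) = (9, -4, -5)
Step 3: (9, -4, -5) -> (-(-5), -(9), -(-4)) = (5, -9, 4)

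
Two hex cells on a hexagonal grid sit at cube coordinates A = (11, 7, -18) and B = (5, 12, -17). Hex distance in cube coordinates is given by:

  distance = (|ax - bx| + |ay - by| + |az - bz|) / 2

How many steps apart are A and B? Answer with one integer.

Answer: 6

Derivation:
|ax - bx| = |11 - 5| = 6
|ay - by| = |7 - 12| = 5
|az - bz| = |-18 - (-17)| = 1
distance = (6 + 5 + 1) / 2 = 12 / 2 = 6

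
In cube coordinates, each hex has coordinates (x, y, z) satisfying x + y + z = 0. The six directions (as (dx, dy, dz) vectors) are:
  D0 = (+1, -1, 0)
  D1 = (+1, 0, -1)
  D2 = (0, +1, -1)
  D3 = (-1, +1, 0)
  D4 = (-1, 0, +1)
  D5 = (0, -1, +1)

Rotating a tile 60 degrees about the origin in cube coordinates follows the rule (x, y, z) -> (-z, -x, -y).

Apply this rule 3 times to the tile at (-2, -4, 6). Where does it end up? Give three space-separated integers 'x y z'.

Start: (-2, -4, 6)
Step 1: (-2, -4, 6) -> (-(6), -(-2), -(-4)) = (-6, 2, 4)
Step 2: (-6, 2, 4) -> (-(4), -(-6), -(2)) = (-4, 6, -2)
Step 3: (-4, 6, -2) -> (-(-2), -(-4), -(6)) = (2, 4, -6)

Answer: 2 4 -6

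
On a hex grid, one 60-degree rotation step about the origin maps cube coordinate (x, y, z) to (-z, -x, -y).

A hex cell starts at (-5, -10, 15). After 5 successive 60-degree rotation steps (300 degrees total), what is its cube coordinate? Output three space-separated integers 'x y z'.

Answer: 10 -15 5

Derivation:
Start: (-5, -10, 15)
Step 1: (-5, -10, 15) -> (-(15), -(-5), -(-10)) = (-15, 5, 10)
Step 2: (-15, 5, 10) -> (-(10), -(-15), -(5)) = (-10, 15, -5)
Step 3: (-10, 15, -5) -> (-(-5), -(-10), -(15)) = (5, 10, -15)
Step 4: (5, 10, -15) -> (-(-15), -(5), -(10)) = (15, -5, -10)
Step 5: (15, -5, -10) -> (-(-10), -(15), -(-5)) = (10, -15, 5)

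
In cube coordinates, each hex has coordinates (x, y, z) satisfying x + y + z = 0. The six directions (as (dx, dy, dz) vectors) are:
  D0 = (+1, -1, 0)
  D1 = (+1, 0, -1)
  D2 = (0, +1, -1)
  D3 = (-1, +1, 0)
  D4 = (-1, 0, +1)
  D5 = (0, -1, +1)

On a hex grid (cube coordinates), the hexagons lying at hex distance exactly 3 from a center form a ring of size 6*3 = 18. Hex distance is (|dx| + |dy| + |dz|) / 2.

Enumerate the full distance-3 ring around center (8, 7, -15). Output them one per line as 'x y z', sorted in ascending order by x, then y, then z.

Answer: 5 7 -12
5 8 -13
5 9 -14
5 10 -15
6 6 -12
6 10 -16
7 5 -12
7 10 -17
8 4 -12
8 10 -18
9 4 -13
9 9 -18
10 4 -14
10 8 -18
11 4 -15
11 5 -16
11 6 -17
11 7 -18

Derivation:
Walk ring at distance 3 from (8, 7, -15):
Start at center + D4*3 = (5, 7, -12)
  hex 0: (5, 7, -12)
  hex 1: (6, 6, -12)
  hex 2: (7, 5, -12)
  hex 3: (8, 4, -12)
  hex 4: (9, 4, -13)
  hex 5: (10, 4, -14)
  hex 6: (11, 4, -15)
  hex 7: (11, 5, -16)
  hex 8: (11, 6, -17)
  hex 9: (11, 7, -18)
  hex 10: (10, 8, -18)
  hex 11: (9, 9, -18)
  hex 12: (8, 10, -18)
  hex 13: (7, 10, -17)
  hex 14: (6, 10, -16)
  hex 15: (5, 10, -15)
  hex 16: (5, 9, -14)
  hex 17: (5, 8, -13)
Sorted: 18 hexes.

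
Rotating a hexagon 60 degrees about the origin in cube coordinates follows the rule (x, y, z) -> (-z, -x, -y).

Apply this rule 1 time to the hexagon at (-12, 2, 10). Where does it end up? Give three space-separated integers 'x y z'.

Start: (-12, 2, 10)
Step 1: (-12, 2, 10) -> (-(10), -(-12), -(2)) = (-10, 12, -2)

Answer: -10 12 -2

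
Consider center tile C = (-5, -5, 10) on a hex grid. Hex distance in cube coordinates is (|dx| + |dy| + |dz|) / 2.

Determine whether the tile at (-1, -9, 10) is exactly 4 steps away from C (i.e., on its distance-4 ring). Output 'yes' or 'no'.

Answer: yes

Derivation:
|px - cx| = |-1 - (-5)| = 4
|py - cy| = |-9 - (-5)| = 4
|pz - cz| = |10 - 10| = 0
distance = (4+4+0)/2 = 8/2 = 4
radius = 4; distance == radius -> yes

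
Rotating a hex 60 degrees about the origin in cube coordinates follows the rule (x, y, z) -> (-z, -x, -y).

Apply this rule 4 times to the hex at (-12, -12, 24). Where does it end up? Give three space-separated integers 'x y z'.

Answer: 24 -12 -12

Derivation:
Start: (-12, -12, 24)
Step 1: (-12, -12, 24) -> (-(24), -(-12), -(-12)) = (-24, 12, 12)
Step 2: (-24, 12, 12) -> (-(12), -(-24), -(12)) = (-12, 24, -12)
Step 3: (-12, 24, -12) -> (-(-12), -(-12), -(24)) = (12, 12, -24)
Step 4: (12, 12, -24) -> (-(-24), -(12), -(12)) = (24, -12, -12)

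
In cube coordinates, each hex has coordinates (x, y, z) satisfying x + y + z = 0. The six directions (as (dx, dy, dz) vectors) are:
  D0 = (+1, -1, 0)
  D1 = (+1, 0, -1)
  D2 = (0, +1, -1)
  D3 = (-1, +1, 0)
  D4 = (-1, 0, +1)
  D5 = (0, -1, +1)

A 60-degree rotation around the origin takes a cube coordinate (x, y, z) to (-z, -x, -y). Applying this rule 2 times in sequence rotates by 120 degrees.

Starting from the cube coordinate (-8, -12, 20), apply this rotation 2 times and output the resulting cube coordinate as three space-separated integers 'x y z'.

Start: (-8, -12, 20)
Step 1: (-8, -12, 20) -> (-(20), -(-8), -(-12)) = (-20, 8, 12)
Step 2: (-20, 8, 12) -> (-(12), -(-20), -(8)) = (-12, 20, -8)

Answer: -12 20 -8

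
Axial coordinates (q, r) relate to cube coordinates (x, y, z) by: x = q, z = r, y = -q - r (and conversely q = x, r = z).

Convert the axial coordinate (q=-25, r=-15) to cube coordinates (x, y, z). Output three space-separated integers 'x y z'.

Answer: -25 40 -15

Derivation:
x = q = -25
z = r = -15
y = -x - z = -(-25) - (-15) = 40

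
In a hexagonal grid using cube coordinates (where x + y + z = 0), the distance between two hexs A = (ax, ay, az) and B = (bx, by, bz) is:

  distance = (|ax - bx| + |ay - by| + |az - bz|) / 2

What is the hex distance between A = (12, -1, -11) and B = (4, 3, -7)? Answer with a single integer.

Answer: 8

Derivation:
|ax - bx| = |12 - 4| = 8
|ay - by| = |-1 - 3| = 4
|az - bz| = |-11 - (-7)| = 4
distance = (8 + 4 + 4) / 2 = 16 / 2 = 8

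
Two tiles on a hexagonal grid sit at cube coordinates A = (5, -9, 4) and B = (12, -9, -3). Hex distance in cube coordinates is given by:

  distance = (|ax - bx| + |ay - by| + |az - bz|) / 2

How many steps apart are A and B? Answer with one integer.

|ax - bx| = |5 - 12| = 7
|ay - by| = |-9 - (-9)| = 0
|az - bz| = |4 - (-3)| = 7
distance = (7 + 0 + 7) / 2 = 14 / 2 = 7

Answer: 7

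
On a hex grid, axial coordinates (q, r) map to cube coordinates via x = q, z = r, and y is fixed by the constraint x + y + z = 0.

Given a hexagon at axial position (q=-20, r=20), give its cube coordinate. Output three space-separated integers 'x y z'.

Answer: -20 0 20

Derivation:
x = q = -20
z = r = 20
y = -x - z = -(-20) - (20) = 0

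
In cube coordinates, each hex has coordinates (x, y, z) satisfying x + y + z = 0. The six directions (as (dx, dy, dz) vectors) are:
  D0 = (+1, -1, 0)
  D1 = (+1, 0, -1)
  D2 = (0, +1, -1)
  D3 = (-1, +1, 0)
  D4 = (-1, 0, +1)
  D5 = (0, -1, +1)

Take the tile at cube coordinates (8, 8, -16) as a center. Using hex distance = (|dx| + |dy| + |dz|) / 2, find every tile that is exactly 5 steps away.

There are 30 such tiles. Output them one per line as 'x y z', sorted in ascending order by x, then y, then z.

Answer: 3 8 -11
3 9 -12
3 10 -13
3 11 -14
3 12 -15
3 13 -16
4 7 -11
4 13 -17
5 6 -11
5 13 -18
6 5 -11
6 13 -19
7 4 -11
7 13 -20
8 3 -11
8 13 -21
9 3 -12
9 12 -21
10 3 -13
10 11 -21
11 3 -14
11 10 -21
12 3 -15
12 9 -21
13 3 -16
13 4 -17
13 5 -18
13 6 -19
13 7 -20
13 8 -21

Derivation:
Walk ring at distance 5 from (8, 8, -16):
Start at center + D4*5 = (3, 8, -11)
  hex 0: (3, 8, -11)
  hex 1: (4, 7, -11)
  hex 2: (5, 6, -11)
  hex 3: (6, 5, -11)
  hex 4: (7, 4, -11)
  hex 5: (8, 3, -11)
  hex 6: (9, 3, -12)
  hex 7: (10, 3, -13)
  hex 8: (11, 3, -14)
  hex 9: (12, 3, -15)
  hex 10: (13, 3, -16)
  hex 11: (13, 4, -17)
  hex 12: (13, 5, -18)
  hex 13: (13, 6, -19)
  hex 14: (13, 7, -20)
  hex 15: (13, 8, -21)
  hex 16: (12, 9, -21)
  hex 17: (11, 10, -21)
  hex 18: (10, 11, -21)
  hex 19: (9, 12, -21)
  hex 20: (8, 13, -21)
  hex 21: (7, 13, -20)
  hex 22: (6, 13, -19)
  hex 23: (5, 13, -18)
  hex 24: (4, 13, -17)
  hex 25: (3, 13, -16)
  hex 26: (3, 12, -15)
  hex 27: (3, 11, -14)
  hex 28: (3, 10, -13)
  hex 29: (3, 9, -12)
Sorted: 30 hexes.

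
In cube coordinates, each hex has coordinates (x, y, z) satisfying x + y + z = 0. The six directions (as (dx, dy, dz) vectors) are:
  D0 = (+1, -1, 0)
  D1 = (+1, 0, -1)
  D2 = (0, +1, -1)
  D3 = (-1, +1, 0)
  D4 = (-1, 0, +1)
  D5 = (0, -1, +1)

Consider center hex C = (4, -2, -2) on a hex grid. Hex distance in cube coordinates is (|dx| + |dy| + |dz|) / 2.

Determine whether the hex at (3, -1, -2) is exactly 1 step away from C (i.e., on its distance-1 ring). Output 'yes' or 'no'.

|px - cx| = |3 - 4| = 1
|py - cy| = |-1 - (-2)| = 1
|pz - cz| = |-2 - (-2)| = 0
distance = (1+1+0)/2 = 2/2 = 1
radius = 1; distance == radius -> yes

Answer: yes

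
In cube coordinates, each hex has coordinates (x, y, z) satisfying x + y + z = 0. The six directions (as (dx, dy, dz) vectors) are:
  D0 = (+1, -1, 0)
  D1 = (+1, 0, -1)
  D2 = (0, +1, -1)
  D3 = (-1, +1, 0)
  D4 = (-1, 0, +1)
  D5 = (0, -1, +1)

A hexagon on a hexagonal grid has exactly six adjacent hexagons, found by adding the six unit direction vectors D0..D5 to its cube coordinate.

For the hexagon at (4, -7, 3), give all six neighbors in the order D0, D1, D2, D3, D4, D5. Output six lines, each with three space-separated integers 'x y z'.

Center: (4, -7, 3). Add each direction:
  D0: (4, -7, 3) + (1, -1, 0) = (5, -8, 3)
  D1: (4, -7, 3) + (1, 0, -1) = (5, -7, 2)
  D2: (4, -7, 3) + (0, 1, -1) = (4, -6, 2)
  D3: (4, -7, 3) + (-1, 1, 0) = (3, -6, 3)
  D4: (4, -7, 3) + (-1, 0, 1) = (3, -7, 4)
  D5: (4, -7, 3) + (0, -1, 1) = (4, -8, 4)

Answer: 5 -8 3
5 -7 2
4 -6 2
3 -6 3
3 -7 4
4 -8 4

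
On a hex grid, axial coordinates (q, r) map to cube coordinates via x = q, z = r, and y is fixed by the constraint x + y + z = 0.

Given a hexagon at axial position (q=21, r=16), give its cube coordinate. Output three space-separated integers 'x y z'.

Answer: 21 -37 16

Derivation:
x = q = 21
z = r = 16
y = -x - z = -(21) - (16) = -37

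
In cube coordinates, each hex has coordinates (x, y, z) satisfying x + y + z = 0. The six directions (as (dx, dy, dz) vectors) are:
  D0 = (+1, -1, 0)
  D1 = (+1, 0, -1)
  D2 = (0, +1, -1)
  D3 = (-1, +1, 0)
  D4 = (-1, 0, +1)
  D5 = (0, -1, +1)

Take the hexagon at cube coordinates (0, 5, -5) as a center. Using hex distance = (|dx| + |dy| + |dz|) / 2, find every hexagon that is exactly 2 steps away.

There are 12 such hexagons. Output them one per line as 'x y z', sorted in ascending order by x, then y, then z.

Walk ring at distance 2 from (0, 5, -5):
Start at center + D4*2 = (-2, 5, -3)
  hex 0: (-2, 5, -3)
  hex 1: (-1, 4, -3)
  hex 2: (0, 3, -3)
  hex 3: (1, 3, -4)
  hex 4: (2, 3, -5)
  hex 5: (2, 4, -6)
  hex 6: (2, 5, -7)
  hex 7: (1, 6, -7)
  hex 8: (0, 7, -7)
  hex 9: (-1, 7, -6)
  hex 10: (-2, 7, -5)
  hex 11: (-2, 6, -4)
Sorted: 12 hexes.

Answer: -2 5 -3
-2 6 -4
-2 7 -5
-1 4 -3
-1 7 -6
0 3 -3
0 7 -7
1 3 -4
1 6 -7
2 3 -5
2 4 -6
2 5 -7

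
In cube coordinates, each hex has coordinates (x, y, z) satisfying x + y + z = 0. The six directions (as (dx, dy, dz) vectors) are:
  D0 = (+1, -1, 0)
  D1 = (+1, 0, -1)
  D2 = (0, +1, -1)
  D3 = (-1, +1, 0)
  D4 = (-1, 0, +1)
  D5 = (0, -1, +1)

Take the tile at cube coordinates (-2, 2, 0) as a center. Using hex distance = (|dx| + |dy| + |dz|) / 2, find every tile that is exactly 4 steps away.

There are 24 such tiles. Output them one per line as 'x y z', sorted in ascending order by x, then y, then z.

Answer: -6 2 4
-6 3 3
-6 4 2
-6 5 1
-6 6 0
-5 1 4
-5 6 -1
-4 0 4
-4 6 -2
-3 -1 4
-3 6 -3
-2 -2 4
-2 6 -4
-1 -2 3
-1 5 -4
0 -2 2
0 4 -4
1 -2 1
1 3 -4
2 -2 0
2 -1 -1
2 0 -2
2 1 -3
2 2 -4

Derivation:
Walk ring at distance 4 from (-2, 2, 0):
Start at center + D4*4 = (-6, 2, 4)
  hex 0: (-6, 2, 4)
  hex 1: (-5, 1, 4)
  hex 2: (-4, 0, 4)
  hex 3: (-3, -1, 4)
  hex 4: (-2, -2, 4)
  hex 5: (-1, -2, 3)
  hex 6: (0, -2, 2)
  hex 7: (1, -2, 1)
  hex 8: (2, -2, 0)
  hex 9: (2, -1, -1)
  hex 10: (2, 0, -2)
  hex 11: (2, 1, -3)
  hex 12: (2, 2, -4)
  hex 13: (1, 3, -4)
  hex 14: (0, 4, -4)
  hex 15: (-1, 5, -4)
  hex 16: (-2, 6, -4)
  hex 17: (-3, 6, -3)
  hex 18: (-4, 6, -2)
  hex 19: (-5, 6, -1)
  hex 20: (-6, 6, 0)
  hex 21: (-6, 5, 1)
  hex 22: (-6, 4, 2)
  hex 23: (-6, 3, 3)
Sorted: 24 hexes.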